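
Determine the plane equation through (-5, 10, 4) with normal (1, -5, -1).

The plane through P with normal n = (a, b, c) satisfies n·(r - P) = 0,
i.e. ax + by + cz = a·x₀ + b·y₀ + c·z₀.
d = 1·(-5) + (-5)·10 + (-1)·4
  = -5 - 50 - 4
  = -59
Equation: x - 5y - z = -59

x - 5y - z = -59


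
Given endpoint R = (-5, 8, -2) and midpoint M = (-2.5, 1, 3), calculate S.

S = 2M - R
  = (2·(-2.5) - (-5), 2·1 - 8, 2·3 - (-2))
  = (-5 + 5, 2 - 8, 6 + 2)
  = (0, -6, 8)

(0, -6, 8)


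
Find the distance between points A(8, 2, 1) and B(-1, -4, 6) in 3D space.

d = √[(x₂-x₁)² + (y₂-y₁)² + (z₂-z₁)²]
  = √[(-9)² + (-6)² + 5²]
  = √[81 + 36 + 25]
  = √142
  ≈ 11.92

11.92


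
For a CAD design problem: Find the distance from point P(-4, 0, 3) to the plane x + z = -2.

distance = |a·x₀ + b·y₀ + c·z₀ - d| / √(a² + b² + c²)
  = |1·(-4) + 0·0 + 1·3 - (-2)| / √(1² + 0² + 1²)
  = |-4 + 0 + 3 + 2| / √(1 + 0 + 1)
  = |1| / √2
  = 1 / 1.414
  ≈ 0.7071

0.7071


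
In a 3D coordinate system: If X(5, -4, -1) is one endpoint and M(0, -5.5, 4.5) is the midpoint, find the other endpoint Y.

Y = 2M - X
  = (2·0 - 5, 2·(-5.5) - (-4), 2·4.5 - (-1))
  = (0 - 5, -11 + 4, 9 + 1)
  = (-5, -7, 10)

(-5, -7, 10)


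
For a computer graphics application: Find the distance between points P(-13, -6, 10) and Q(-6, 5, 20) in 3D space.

d = √[(x₂-x₁)² + (y₂-y₁)² + (z₂-z₁)²]
  = √[7² + 11² + 10²]
  = √[49 + 121 + 100]
  = √270
  ≈ 16.43

16.43


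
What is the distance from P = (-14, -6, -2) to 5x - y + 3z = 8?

distance = |a·x₀ + b·y₀ + c·z₀ - d| / √(a² + b² + c²)
  = |5·(-14) + (-1)·(-6) + 3·(-2) - 8| / √(5² + (-1)² + 3²)
  = |-70 + 6 - 6 - 8| / √(25 + 1 + 9)
  = |-78| / √35
  = 78 / 5.916
  ≈ 13.18

13.18


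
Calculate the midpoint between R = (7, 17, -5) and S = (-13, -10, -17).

M = ((x₁+x₂)/2, (y₁+y₂)/2, (z₁+z₂)/2)
  = ((7 - 13)/2, (17 - 10)/2, (-5 - 17)/2)
  = (-6/2, 7/2, -22/2)
  = (-3, 3.5, -11)

(-3, 3.5, -11)


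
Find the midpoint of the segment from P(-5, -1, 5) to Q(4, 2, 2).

M = ((x₁+x₂)/2, (y₁+y₂)/2, (z₁+z₂)/2)
  = ((-5 + 4)/2, (-1 + 2)/2, (5 + 2)/2)
  = (-1/2, 1/2, 7/2)
  = (-0.5, 0.5, 3.5)

(-0.5, 0.5, 3.5)


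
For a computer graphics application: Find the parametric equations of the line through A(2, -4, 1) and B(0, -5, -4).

Direction vector d = B - A = (0 - 2, -5 + 4, -4 - 1) = (-2, -1, -5)
Parametric form r = A + t·d:
x = 2 - 2t, y = -4 - t, z = 1 - 5t

x = 2 - 2t, y = -4 - t, z = 1 - 5t


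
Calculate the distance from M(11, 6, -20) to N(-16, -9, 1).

d = √[(x₂-x₁)² + (y₂-y₁)² + (z₂-z₁)²]
  = √[(-27)² + (-15)² + 21²]
  = √[729 + 225 + 441]
  = √1395
  ≈ 37.35

37.35


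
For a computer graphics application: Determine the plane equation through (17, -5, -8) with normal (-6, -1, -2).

The plane through P with normal n = (a, b, c) satisfies n·(r - P) = 0,
i.e. ax + by + cz = a·x₀ + b·y₀ + c·z₀.
d = (-6)·17 + (-1)·(-5) + (-2)·(-8)
  = -102 + 5 + 16
  = -81
Equation: -6x - y - 2z = -81

-6x - y - 2z = -81


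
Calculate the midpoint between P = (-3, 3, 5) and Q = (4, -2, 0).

M = ((x₁+x₂)/2, (y₁+y₂)/2, (z₁+z₂)/2)
  = ((-3 + 4)/2, (3 - 2)/2, (5 + 0)/2)
  = (1/2, 1/2, 5/2)
  = (0.5, 0.5, 2.5)

(0.5, 0.5, 2.5)


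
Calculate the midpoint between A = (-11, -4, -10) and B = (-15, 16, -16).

M = ((x₁+x₂)/2, (y₁+y₂)/2, (z₁+z₂)/2)
  = ((-11 - 15)/2, (-4 + 16)/2, (-10 - 16)/2)
  = (-26/2, 12/2, -26/2)
  = (-13, 6, -13)

(-13, 6, -13)


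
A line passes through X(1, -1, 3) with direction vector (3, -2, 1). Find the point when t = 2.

P(t) = X + t·d
  = (1 + 3·2, -1 + (-2)·2, 3 + 1·2)
  = (1 + 6, -1 - 4, 3 + 2)
  = (7, -5, 5)

(7, -5, 5)


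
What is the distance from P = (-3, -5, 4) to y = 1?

distance = |a·x₀ + b·y₀ + c·z₀ - d| / √(a² + b² + c²)
  = |0·(-3) + 1·(-5) + 0·4 - 1| / √(0² + 1² + 0²)
  = |0 - 5 + 0 - 1| / √(0 + 1 + 0)
  = |-6| / √1
  = 6 / 1
  ≈ 6

6


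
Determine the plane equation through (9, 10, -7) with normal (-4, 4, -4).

The plane through P with normal n = (a, b, c) satisfies n·(r - P) = 0,
i.e. ax + by + cz = a·x₀ + b·y₀ + c·z₀.
d = (-4)·9 + 4·10 + (-4)·(-7)
  = -36 + 40 + 28
  = 32
Equation: -4x + 4y - 4z = 32

-4x + 4y - 4z = 32


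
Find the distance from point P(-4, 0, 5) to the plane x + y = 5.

distance = |a·x₀ + b·y₀ + c·z₀ - d| / √(a² + b² + c²)
  = |1·(-4) + 1·0 + 0·5 - 5| / √(1² + 1² + 0²)
  = |-4 + 0 + 0 - 5| / √(1 + 1 + 0)
  = |-9| / √2
  = 9 / 1.414
  ≈ 6.364

6.364


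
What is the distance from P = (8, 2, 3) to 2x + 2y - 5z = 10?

distance = |a·x₀ + b·y₀ + c·z₀ - d| / √(a² + b² + c²)
  = |2·8 + 2·2 + (-5)·3 - 10| / √(2² + 2² + (-5)²)
  = |16 + 4 - 15 - 10| / √(4 + 4 + 25)
  = |-5| / √33
  = 5 / 5.745
  ≈ 0.8704

0.8704


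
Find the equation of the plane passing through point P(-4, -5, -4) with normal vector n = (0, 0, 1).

The plane through P with normal n = (a, b, c) satisfies n·(r - P) = 0,
i.e. ax + by + cz = a·x₀ + b·y₀ + c·z₀.
d = 0·(-4) + 0·(-5) + 1·(-4)
  = 0 + 0 - 4
  = -4
Equation: z = -4

z = -4


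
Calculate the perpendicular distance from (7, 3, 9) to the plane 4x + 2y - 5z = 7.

distance = |a·x₀ + b·y₀ + c·z₀ - d| / √(a² + b² + c²)
  = |4·7 + 2·3 + (-5)·9 - 7| / √(4² + 2² + (-5)²)
  = |28 + 6 - 45 - 7| / √(16 + 4 + 25)
  = |-18| / √45
  = 18 / 6.708
  ≈ 2.683

2.683


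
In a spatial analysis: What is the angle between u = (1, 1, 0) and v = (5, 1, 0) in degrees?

u·v = 1·5 + 1·1 + 0·0 = 5 + 1 + 0 = 6
|u| = √(1² + 1² + 0²) = √2 ≈ 1.414
|v| = √(5² + 1² + 0²) = √26 ≈ 5.099
cos θ = (u·v)/(|u||v|) = 6/(1.414·5.099) ≈ 0.8321
θ = arccos(0.8321) ≈ 33.69°

33.69°


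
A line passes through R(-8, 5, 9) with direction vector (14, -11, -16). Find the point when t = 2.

P(t) = R + t·d
  = (-8 + 14·2, 5 + (-11)·2, 9 + (-16)·2)
  = (-8 + 28, 5 - 22, 9 - 32)
  = (20, -17, -23)

(20, -17, -23)


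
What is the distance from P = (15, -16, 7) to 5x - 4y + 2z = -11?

distance = |a·x₀ + b·y₀ + c·z₀ - d| / √(a² + b² + c²)
  = |5·15 + (-4)·(-16) + 2·7 - (-11)| / √(5² + (-4)² + 2²)
  = |75 + 64 + 14 + 11| / √(25 + 16 + 4)
  = |164| / √45
  = 164 / 6.708
  ≈ 24.45

24.45


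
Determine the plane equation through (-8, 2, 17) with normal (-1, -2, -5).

The plane through P with normal n = (a, b, c) satisfies n·(r - P) = 0,
i.e. ax + by + cz = a·x₀ + b·y₀ + c·z₀.
d = (-1)·(-8) + (-2)·2 + (-5)·17
  = 8 - 4 - 85
  = -81
Equation: -x - 2y - 5z = -81

-x - 2y - 5z = -81


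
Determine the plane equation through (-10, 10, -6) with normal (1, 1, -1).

The plane through P with normal n = (a, b, c) satisfies n·(r - P) = 0,
i.e. ax + by + cz = a·x₀ + b·y₀ + c·z₀.
d = 1·(-10) + 1·10 + (-1)·(-6)
  = -10 + 10 + 6
  = 6
Equation: x + y - z = 6

x + y - z = 6


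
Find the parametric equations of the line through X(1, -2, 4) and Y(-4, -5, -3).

Direction vector d = Y - X = (-4 - 1, -5 + 2, -3 - 4) = (-5, -3, -7)
Parametric form r = X + t·d:
x = 1 - 5t, y = -2 - 3t, z = 4 - 7t

x = 1 - 5t, y = -2 - 3t, z = 4 - 7t


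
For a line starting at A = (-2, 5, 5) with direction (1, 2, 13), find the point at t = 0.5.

P(t) = A + t·d
  = (-2 + 1·0.5, 5 + 2·0.5, 5 + 13·0.5)
  = (-2 + 0.5, 5 + 1, 5 + 6.5)
  = (-1.5, 6, 11.5)

(-1.5, 6, 11.5)


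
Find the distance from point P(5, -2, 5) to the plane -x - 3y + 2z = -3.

distance = |a·x₀ + b·y₀ + c·z₀ - d| / √(a² + b² + c²)
  = |(-1)·5 + (-3)·(-2) + 2·5 - (-3)| / √((-1)² + (-3)² + 2²)
  = |-5 + 6 + 10 + 3| / √(1 + 9 + 4)
  = |14| / √14
  = 14 / 3.742
  ≈ 3.742

3.742


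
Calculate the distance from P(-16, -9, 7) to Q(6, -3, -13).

d = √[(x₂-x₁)² + (y₂-y₁)² + (z₂-z₁)²]
  = √[22² + 6² + (-20)²]
  = √[484 + 36 + 400]
  = √920
  ≈ 30.33

30.33


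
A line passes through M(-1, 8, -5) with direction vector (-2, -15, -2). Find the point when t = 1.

P(t) = M + t·d
  = (-1 + (-2)·1, 8 + (-15)·1, -5 + (-2)·1)
  = (-1 - 2, 8 - 15, -5 - 2)
  = (-3, -7, -7)

(-3, -7, -7)


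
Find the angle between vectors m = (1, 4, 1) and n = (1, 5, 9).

m·n = 1·1 + 4·5 + 1·9 = 1 + 20 + 9 = 30
|m| = √(1² + 4² + 1²) = √18 ≈ 4.243
|n| = √(1² + 5² + 9²) = √107 ≈ 10.34
cos θ = (m·n)/(|m||n|) = 30/(4.243·10.34) ≈ 0.6836
θ = arccos(0.6836) ≈ 46.88°

46.88°


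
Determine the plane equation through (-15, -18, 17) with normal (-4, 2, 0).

The plane through P with normal n = (a, b, c) satisfies n·(r - P) = 0,
i.e. ax + by + cz = a·x₀ + b·y₀ + c·z₀.
d = (-4)·(-15) + 2·(-18) + 0·17
  = 60 - 36 + 0
  = 24
Equation: -4x + 2y = 24

-4x + 2y = 24


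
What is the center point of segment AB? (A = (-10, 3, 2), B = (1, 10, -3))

M = ((x₁+x₂)/2, (y₁+y₂)/2, (z₁+z₂)/2)
  = ((-10 + 1)/2, (3 + 10)/2, (2 - 3)/2)
  = (-9/2, 13/2, -1/2)
  = (-4.5, 6.5, -0.5)

(-4.5, 6.5, -0.5)


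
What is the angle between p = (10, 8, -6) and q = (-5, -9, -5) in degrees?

p·q = 10·(-5) + 8·(-9) + (-6)·(-5) = -50 - 72 + 30 = -92
|p| = √(10² + 8² + (-6)²) = √200 ≈ 14.14
|q| = √((-5)² + (-9)² + (-5)²) = √131 ≈ 11.45
cos θ = (p·q)/(|p||q|) = -92/(14.14·11.45) ≈ -0.5684
θ = arccos(-0.5684) ≈ 124.6°

124.6°


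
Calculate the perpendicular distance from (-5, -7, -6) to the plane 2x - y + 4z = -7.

distance = |a·x₀ + b·y₀ + c·z₀ - d| / √(a² + b² + c²)
  = |2·(-5) + (-1)·(-7) + 4·(-6) - (-7)| / √(2² + (-1)² + 4²)
  = |-10 + 7 - 24 + 7| / √(4 + 1 + 16)
  = |-20| / √21
  = 20 / 4.583
  ≈ 4.364

4.364


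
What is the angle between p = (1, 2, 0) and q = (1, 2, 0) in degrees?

p·q = 1·1 + 2·2 + 0·0 = 1 + 4 + 0 = 5
|p| = √(1² + 2² + 0²) = √5 ≈ 2.236
|q| = √(1² + 2² + 0²) = √5 ≈ 2.236
cos θ = (p·q)/(|p||q|) = 5/(2.236·2.236) ≈ 1
θ = arccos(1) ≈ 0°

0°


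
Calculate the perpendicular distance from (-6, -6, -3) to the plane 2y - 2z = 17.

distance = |a·x₀ + b·y₀ + c·z₀ - d| / √(a² + b² + c²)
  = |0·(-6) + 2·(-6) + (-2)·(-3) - 17| / √(0² + 2² + (-2)²)
  = |0 - 12 + 6 - 17| / √(0 + 4 + 4)
  = |-23| / √8
  = 23 / 2.828
  ≈ 8.132

8.132


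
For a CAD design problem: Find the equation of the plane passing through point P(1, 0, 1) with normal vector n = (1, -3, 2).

The plane through P with normal n = (a, b, c) satisfies n·(r - P) = 0,
i.e. ax + by + cz = a·x₀ + b·y₀ + c·z₀.
d = 1·1 + (-3)·0 + 2·1
  = 1 + 0 + 2
  = 3
Equation: x - 3y + 2z = 3

x - 3y + 2z = 3


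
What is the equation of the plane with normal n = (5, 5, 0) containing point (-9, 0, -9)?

The plane through P with normal n = (a, b, c) satisfies n·(r - P) = 0,
i.e. ax + by + cz = a·x₀ + b·y₀ + c·z₀.
d = 5·(-9) + 5·0 + 0·(-9)
  = -45 + 0 + 0
  = -45
Equation: 5x + 5y = -45

5x + 5y = -45


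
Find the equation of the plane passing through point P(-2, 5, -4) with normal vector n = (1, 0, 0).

The plane through P with normal n = (a, b, c) satisfies n·(r - P) = 0,
i.e. ax + by + cz = a·x₀ + b·y₀ + c·z₀.
d = 1·(-2) + 0·5 + 0·(-4)
  = -2 + 0 + 0
  = -2
Equation: x = -2

x = -2


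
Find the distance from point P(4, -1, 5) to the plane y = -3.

distance = |a·x₀ + b·y₀ + c·z₀ - d| / √(a² + b² + c²)
  = |0·4 + 1·(-1) + 0·5 - (-3)| / √(0² + 1² + 0²)
  = |0 - 1 + 0 + 3| / √(0 + 1 + 0)
  = |2| / √1
  = 2 / 1
  ≈ 2

2


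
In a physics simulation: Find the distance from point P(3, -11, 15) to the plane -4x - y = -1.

distance = |a·x₀ + b·y₀ + c·z₀ - d| / √(a² + b² + c²)
  = |(-4)·3 + (-1)·(-11) + 0·15 - (-1)| / √((-4)² + (-1)² + 0²)
  = |-12 + 11 + 0 + 1| / √(16 + 1 + 0)
  = |0| / √17
  = 0 / 4.123
  ≈ 0

0


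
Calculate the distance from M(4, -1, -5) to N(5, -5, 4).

d = √[(x₂-x₁)² + (y₂-y₁)² + (z₂-z₁)²]
  = √[1² + (-4)² + 9²]
  = √[1 + 16 + 81]
  = √98
  ≈ 9.899

9.899


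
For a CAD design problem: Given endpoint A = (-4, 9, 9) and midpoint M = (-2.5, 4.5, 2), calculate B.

B = 2M - A
  = (2·(-2.5) - (-4), 2·4.5 - 9, 2·2 - 9)
  = (-5 + 4, 9 - 9, 4 - 9)
  = (-1, 0, -5)

(-1, 0, -5)


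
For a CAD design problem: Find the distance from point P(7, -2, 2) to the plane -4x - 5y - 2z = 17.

distance = |a·x₀ + b·y₀ + c·z₀ - d| / √(a² + b² + c²)
  = |(-4)·7 + (-5)·(-2) + (-2)·2 - 17| / √((-4)² + (-5)² + (-2)²)
  = |-28 + 10 - 4 - 17| / √(16 + 25 + 4)
  = |-39| / √45
  = 39 / 6.708
  ≈ 5.814

5.814


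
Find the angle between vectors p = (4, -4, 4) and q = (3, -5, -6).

p·q = 4·3 + (-4)·(-5) + 4·(-6) = 12 + 20 - 24 = 8
|p| = √(4² + (-4)² + 4²) = √48 ≈ 6.928
|q| = √(3² + (-5)² + (-6)²) = √70 ≈ 8.367
cos θ = (p·q)/(|p||q|) = 8/(6.928·8.367) ≈ 0.138
θ = arccos(0.138) ≈ 82.07°

82.07°


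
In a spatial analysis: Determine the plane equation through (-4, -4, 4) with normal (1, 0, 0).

The plane through P with normal n = (a, b, c) satisfies n·(r - P) = 0,
i.e. ax + by + cz = a·x₀ + b·y₀ + c·z₀.
d = 1·(-4) + 0·(-4) + 0·4
  = -4 + 0 + 0
  = -4
Equation: x = -4

x = -4


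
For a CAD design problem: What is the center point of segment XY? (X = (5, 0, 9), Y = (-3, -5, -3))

M = ((x₁+x₂)/2, (y₁+y₂)/2, (z₁+z₂)/2)
  = ((5 - 3)/2, (0 - 5)/2, (9 - 3)/2)
  = (2/2, -5/2, 6/2)
  = (1, -2.5, 3)

(1, -2.5, 3)


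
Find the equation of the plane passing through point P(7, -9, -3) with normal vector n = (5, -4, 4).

The plane through P with normal n = (a, b, c) satisfies n·(r - P) = 0,
i.e. ax + by + cz = a·x₀ + b·y₀ + c·z₀.
d = 5·7 + (-4)·(-9) + 4·(-3)
  = 35 + 36 - 12
  = 59
Equation: 5x - 4y + 4z = 59

5x - 4y + 4z = 59


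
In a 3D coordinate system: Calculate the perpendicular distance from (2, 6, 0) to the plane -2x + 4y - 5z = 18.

distance = |a·x₀ + b·y₀ + c·z₀ - d| / √(a² + b² + c²)
  = |(-2)·2 + 4·6 + (-5)·0 - 18| / √((-2)² + 4² + (-5)²)
  = |-4 + 24 + 0 - 18| / √(4 + 16 + 25)
  = |2| / √45
  = 2 / 6.708
  ≈ 0.2981

0.2981


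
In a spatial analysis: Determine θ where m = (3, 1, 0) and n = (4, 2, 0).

m·n = 3·4 + 1·2 + 0·0 = 12 + 2 + 0 = 14
|m| = √(3² + 1² + 0²) = √10 ≈ 3.162
|n| = √(4² + 2² + 0²) = √20 ≈ 4.472
cos θ = (m·n)/(|m||n|) = 14/(3.162·4.472) ≈ 0.9899
θ = arccos(0.9899) ≈ 8.13°

8.13°


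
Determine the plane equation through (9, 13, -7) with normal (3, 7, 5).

The plane through P with normal n = (a, b, c) satisfies n·(r - P) = 0,
i.e. ax + by + cz = a·x₀ + b·y₀ + c·z₀.
d = 3·9 + 7·13 + 5·(-7)
  = 27 + 91 - 35
  = 83
Equation: 3x + 7y + 5z = 83

3x + 7y + 5z = 83


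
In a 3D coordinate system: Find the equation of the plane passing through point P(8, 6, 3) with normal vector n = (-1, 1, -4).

The plane through P with normal n = (a, b, c) satisfies n·(r - P) = 0,
i.e. ax + by + cz = a·x₀ + b·y₀ + c·z₀.
d = (-1)·8 + 1·6 + (-4)·3
  = -8 + 6 - 12
  = -14
Equation: -x + y - 4z = -14

-x + y - 4z = -14


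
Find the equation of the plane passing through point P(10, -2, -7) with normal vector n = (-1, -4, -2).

The plane through P with normal n = (a, b, c) satisfies n·(r - P) = 0,
i.e. ax + by + cz = a·x₀ + b·y₀ + c·z₀.
d = (-1)·10 + (-4)·(-2) + (-2)·(-7)
  = -10 + 8 + 14
  = 12
Equation: -x - 4y - 2z = 12

-x - 4y - 2z = 12


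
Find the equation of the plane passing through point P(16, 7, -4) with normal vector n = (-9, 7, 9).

The plane through P with normal n = (a, b, c) satisfies n·(r - P) = 0,
i.e. ax + by + cz = a·x₀ + b·y₀ + c·z₀.
d = (-9)·16 + 7·7 + 9·(-4)
  = -144 + 49 - 36
  = -131
Equation: -9x + 7y + 9z = -131

-9x + 7y + 9z = -131


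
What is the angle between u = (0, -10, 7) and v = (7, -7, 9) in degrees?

u·v = 0·7 + (-10)·(-7) + 7·9 = 0 + 70 + 63 = 133
|u| = √(0² + (-10)² + 7²) = √149 ≈ 12.21
|v| = √(7² + (-7)² + 9²) = √179 ≈ 13.38
cos θ = (u·v)/(|u||v|) = 133/(12.21·13.38) ≈ 0.8144
θ = arccos(0.8144) ≈ 35.47°

35.47°


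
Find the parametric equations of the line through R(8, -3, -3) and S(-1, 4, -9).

Direction vector d = S - R = (-1 - 8, 4 + 3, -9 + 3) = (-9, 7, -6)
Parametric form r = R + t·d:
x = 8 - 9t, y = -3 + 7t, z = -3 - 6t

x = 8 - 9t, y = -3 + 7t, z = -3 - 6t


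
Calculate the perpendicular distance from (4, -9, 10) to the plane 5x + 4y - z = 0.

distance = |a·x₀ + b·y₀ + c·z₀ - d| / √(a² + b² + c²)
  = |5·4 + 4·(-9) + (-1)·10 - 0| / √(5² + 4² + (-1)²)
  = |20 - 36 - 10 + 0| / √(25 + 16 + 1)
  = |-26| / √42
  = 26 / 6.481
  ≈ 4.012

4.012


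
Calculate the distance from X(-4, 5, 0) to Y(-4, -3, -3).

d = √[(x₂-x₁)² + (y₂-y₁)² + (z₂-z₁)²]
  = √[0² + (-8)² + (-3)²]
  = √[0 + 64 + 9]
  = √73
  ≈ 8.544

8.544


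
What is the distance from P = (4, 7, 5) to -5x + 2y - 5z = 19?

distance = |a·x₀ + b·y₀ + c·z₀ - d| / √(a² + b² + c²)
  = |(-5)·4 + 2·7 + (-5)·5 - 19| / √((-5)² + 2² + (-5)²)
  = |-20 + 14 - 25 - 19| / √(25 + 4 + 25)
  = |-50| / √54
  = 50 / 7.348
  ≈ 6.804

6.804


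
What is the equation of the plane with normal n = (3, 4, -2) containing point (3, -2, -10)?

The plane through P with normal n = (a, b, c) satisfies n·(r - P) = 0,
i.e. ax + by + cz = a·x₀ + b·y₀ + c·z₀.
d = 3·3 + 4·(-2) + (-2)·(-10)
  = 9 - 8 + 20
  = 21
Equation: 3x + 4y - 2z = 21

3x + 4y - 2z = 21


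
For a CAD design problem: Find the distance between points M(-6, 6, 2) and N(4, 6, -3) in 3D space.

d = √[(x₂-x₁)² + (y₂-y₁)² + (z₂-z₁)²]
  = √[10² + 0² + (-5)²]
  = √[100 + 0 + 25]
  = √125
  ≈ 11.18

11.18


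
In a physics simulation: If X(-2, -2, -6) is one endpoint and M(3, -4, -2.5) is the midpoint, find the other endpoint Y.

Y = 2M - X
  = (2·3 - (-2), 2·(-4) - (-2), 2·(-2.5) - (-6))
  = (6 + 2, -8 + 2, -5 + 6)
  = (8, -6, 1)

(8, -6, 1)


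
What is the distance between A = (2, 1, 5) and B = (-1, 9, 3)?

d = √[(x₂-x₁)² + (y₂-y₁)² + (z₂-z₁)²]
  = √[(-3)² + 8² + (-2)²]
  = √[9 + 64 + 4]
  = √77
  ≈ 8.775

8.775


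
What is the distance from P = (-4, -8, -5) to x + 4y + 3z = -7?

distance = |a·x₀ + b·y₀ + c·z₀ - d| / √(a² + b² + c²)
  = |1·(-4) + 4·(-8) + 3·(-5) - (-7)| / √(1² + 4² + 3²)
  = |-4 - 32 - 15 + 7| / √(1 + 16 + 9)
  = |-44| / √26
  = 44 / 5.099
  ≈ 8.629

8.629


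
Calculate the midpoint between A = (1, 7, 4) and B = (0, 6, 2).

M = ((x₁+x₂)/2, (y₁+y₂)/2, (z₁+z₂)/2)
  = ((1 + 0)/2, (7 + 6)/2, (4 + 2)/2)
  = (1/2, 13/2, 6/2)
  = (0.5, 6.5, 3)

(0.5, 6.5, 3)


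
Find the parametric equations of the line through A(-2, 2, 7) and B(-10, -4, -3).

Direction vector d = B - A = (-10 + 2, -4 - 2, -3 - 7) = (-8, -6, -10)
Parametric form r = A + t·d:
x = -2 - 8t, y = 2 - 6t, z = 7 - 10t

x = -2 - 8t, y = 2 - 6t, z = 7 - 10t


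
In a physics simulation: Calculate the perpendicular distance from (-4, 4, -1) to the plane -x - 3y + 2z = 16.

distance = |a·x₀ + b·y₀ + c·z₀ - d| / √(a² + b² + c²)
  = |(-1)·(-4) + (-3)·4 + 2·(-1) - 16| / √((-1)² + (-3)² + 2²)
  = |4 - 12 - 2 - 16| / √(1 + 9 + 4)
  = |-26| / √14
  = 26 / 3.742
  ≈ 6.949

6.949


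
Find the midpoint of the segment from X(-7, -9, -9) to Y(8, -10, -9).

M = ((x₁+x₂)/2, (y₁+y₂)/2, (z₁+z₂)/2)
  = ((-7 + 8)/2, (-9 - 10)/2, (-9 - 9)/2)
  = (1/2, -19/2, -18/2)
  = (0.5, -9.5, -9)

(0.5, -9.5, -9)


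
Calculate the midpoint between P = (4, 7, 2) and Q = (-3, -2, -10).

M = ((x₁+x₂)/2, (y₁+y₂)/2, (z₁+z₂)/2)
  = ((4 - 3)/2, (7 - 2)/2, (2 - 10)/2)
  = (1/2, 5/2, -8/2)
  = (0.5, 2.5, -4)

(0.5, 2.5, -4)


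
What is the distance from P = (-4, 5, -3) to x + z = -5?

distance = |a·x₀ + b·y₀ + c·z₀ - d| / √(a² + b² + c²)
  = |1·(-4) + 0·5 + 1·(-3) - (-5)| / √(1² + 0² + 1²)
  = |-4 + 0 - 3 + 5| / √(1 + 0 + 1)
  = |-2| / √2
  = 2 / 1.414
  ≈ 1.414

1.414


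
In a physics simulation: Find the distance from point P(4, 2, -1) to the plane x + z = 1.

distance = |a·x₀ + b·y₀ + c·z₀ - d| / √(a² + b² + c²)
  = |1·4 + 0·2 + 1·(-1) - 1| / √(1² + 0² + 1²)
  = |4 + 0 - 1 - 1| / √(1 + 0 + 1)
  = |2| / √2
  = 2 / 1.414
  ≈ 1.414

1.414


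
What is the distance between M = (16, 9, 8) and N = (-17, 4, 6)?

d = √[(x₂-x₁)² + (y₂-y₁)² + (z₂-z₁)²]
  = √[(-33)² + (-5)² + (-2)²]
  = √[1089 + 25 + 4]
  = √1118
  ≈ 33.44

33.44


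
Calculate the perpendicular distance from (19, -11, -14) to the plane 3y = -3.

distance = |a·x₀ + b·y₀ + c·z₀ - d| / √(a² + b² + c²)
  = |0·19 + 3·(-11) + 0·(-14) - (-3)| / √(0² + 3² + 0²)
  = |0 - 33 + 0 + 3| / √(0 + 9 + 0)
  = |-30| / √9
  = 30 / 3
  ≈ 10

10


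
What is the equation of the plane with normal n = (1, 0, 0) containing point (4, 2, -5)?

The plane through P with normal n = (a, b, c) satisfies n·(r - P) = 0,
i.e. ax + by + cz = a·x₀ + b·y₀ + c·z₀.
d = 1·4 + 0·2 + 0·(-5)
  = 4 + 0 + 0
  = 4
Equation: x = 4

x = 4


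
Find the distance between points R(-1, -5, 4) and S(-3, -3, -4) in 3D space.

d = √[(x₂-x₁)² + (y₂-y₁)² + (z₂-z₁)²]
  = √[(-2)² + 2² + (-8)²]
  = √[4 + 4 + 64]
  = √72
  ≈ 8.485

8.485


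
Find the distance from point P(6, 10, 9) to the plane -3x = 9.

distance = |a·x₀ + b·y₀ + c·z₀ - d| / √(a² + b² + c²)
  = |(-3)·6 + 0·10 + 0·9 - 9| / √((-3)² + 0² + 0²)
  = |-18 + 0 + 0 - 9| / √(9 + 0 + 0)
  = |-27| / √9
  = 27 / 3
  ≈ 9

9


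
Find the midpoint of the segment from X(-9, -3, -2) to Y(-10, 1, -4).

M = ((x₁+x₂)/2, (y₁+y₂)/2, (z₁+z₂)/2)
  = ((-9 - 10)/2, (-3 + 1)/2, (-2 - 4)/2)
  = (-19/2, -2/2, -6/2)
  = (-9.5, -1, -3)

(-9.5, -1, -3)


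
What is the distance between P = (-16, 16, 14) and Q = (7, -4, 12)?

d = √[(x₂-x₁)² + (y₂-y₁)² + (z₂-z₁)²]
  = √[23² + (-20)² + (-2)²]
  = √[529 + 400 + 4]
  = √933
  ≈ 30.55

30.55


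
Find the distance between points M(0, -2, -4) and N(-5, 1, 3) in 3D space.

d = √[(x₂-x₁)² + (y₂-y₁)² + (z₂-z₁)²]
  = √[(-5)² + 3² + 7²]
  = √[25 + 9 + 49]
  = √83
  ≈ 9.11

9.11


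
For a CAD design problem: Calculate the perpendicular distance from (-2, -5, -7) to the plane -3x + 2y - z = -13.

distance = |a·x₀ + b·y₀ + c·z₀ - d| / √(a² + b² + c²)
  = |(-3)·(-2) + 2·(-5) + (-1)·(-7) - (-13)| / √((-3)² + 2² + (-1)²)
  = |6 - 10 + 7 + 13| / √(9 + 4 + 1)
  = |16| / √14
  = 16 / 3.742
  ≈ 4.276

4.276


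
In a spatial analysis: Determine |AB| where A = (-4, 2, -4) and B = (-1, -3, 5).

d = √[(x₂-x₁)² + (y₂-y₁)² + (z₂-z₁)²]
  = √[3² + (-5)² + 9²]
  = √[9 + 25 + 81]
  = √115
  ≈ 10.72

10.72


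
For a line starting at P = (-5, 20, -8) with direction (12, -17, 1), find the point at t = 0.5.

P(t) = P + t·d
  = (-5 + 12·0.5, 20 + (-17)·0.5, -8 + 1·0.5)
  = (-5 + 6, 20 - 8.5, -8 + 0.5)
  = (1, 11.5, -7.5)

(1, 11.5, -7.5)


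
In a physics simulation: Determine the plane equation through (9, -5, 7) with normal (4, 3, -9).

The plane through P with normal n = (a, b, c) satisfies n·(r - P) = 0,
i.e. ax + by + cz = a·x₀ + b·y₀ + c·z₀.
d = 4·9 + 3·(-5) + (-9)·7
  = 36 - 15 - 63
  = -42
Equation: 4x + 3y - 9z = -42

4x + 3y - 9z = -42


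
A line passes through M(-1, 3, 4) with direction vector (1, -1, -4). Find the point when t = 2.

P(t) = M + t·d
  = (-1 + 1·2, 3 + (-1)·2, 4 + (-4)·2)
  = (-1 + 2, 3 - 2, 4 - 8)
  = (1, 1, -4)

(1, 1, -4)


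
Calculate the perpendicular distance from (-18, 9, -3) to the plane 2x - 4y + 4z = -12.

distance = |a·x₀ + b·y₀ + c·z₀ - d| / √(a² + b² + c²)
  = |2·(-18) + (-4)·9 + 4·(-3) - (-12)| / √(2² + (-4)² + 4²)
  = |-36 - 36 - 12 + 12| / √(4 + 16 + 16)
  = |-72| / √36
  = 72 / 6
  ≈ 12

12


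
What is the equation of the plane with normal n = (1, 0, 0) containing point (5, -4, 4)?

The plane through P with normal n = (a, b, c) satisfies n·(r - P) = 0,
i.e. ax + by + cz = a·x₀ + b·y₀ + c·z₀.
d = 1·5 + 0·(-4) + 0·4
  = 5 + 0 + 0
  = 5
Equation: x = 5

x = 5


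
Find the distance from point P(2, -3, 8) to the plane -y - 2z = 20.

distance = |a·x₀ + b·y₀ + c·z₀ - d| / √(a² + b² + c²)
  = |0·2 + (-1)·(-3) + (-2)·8 - 20| / √(0² + (-1)² + (-2)²)
  = |0 + 3 - 16 - 20| / √(0 + 1 + 4)
  = |-33| / √5
  = 33 / 2.236
  ≈ 14.76

14.76


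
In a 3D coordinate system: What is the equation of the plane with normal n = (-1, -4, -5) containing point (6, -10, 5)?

The plane through P with normal n = (a, b, c) satisfies n·(r - P) = 0,
i.e. ax + by + cz = a·x₀ + b·y₀ + c·z₀.
d = (-1)·6 + (-4)·(-10) + (-5)·5
  = -6 + 40 - 25
  = 9
Equation: -x - 4y - 5z = 9

-x - 4y - 5z = 9


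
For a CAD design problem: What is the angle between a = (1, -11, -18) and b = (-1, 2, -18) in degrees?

a·b = 1·(-1) + (-11)·2 + (-18)·(-18) = -1 - 22 + 324 = 301
|a| = √(1² + (-11)² + (-18)²) = √446 ≈ 21.12
|b| = √((-1)² + 2² + (-18)²) = √329 ≈ 18.14
cos θ = (a·b)/(|a||b|) = 301/(21.12·18.14) ≈ 0.7858
θ = arccos(0.7858) ≈ 38.21°

38.21°


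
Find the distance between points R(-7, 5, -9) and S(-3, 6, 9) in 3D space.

d = √[(x₂-x₁)² + (y₂-y₁)² + (z₂-z₁)²]
  = √[4² + 1² + 18²]
  = √[16 + 1 + 324]
  = √341
  ≈ 18.47

18.47


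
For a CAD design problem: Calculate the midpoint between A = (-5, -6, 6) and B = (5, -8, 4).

M = ((x₁+x₂)/2, (y₁+y₂)/2, (z₁+z₂)/2)
  = ((-5 + 5)/2, (-6 - 8)/2, (6 + 4)/2)
  = (0/2, -14/2, 10/2)
  = (0, -7, 5)

(0, -7, 5)


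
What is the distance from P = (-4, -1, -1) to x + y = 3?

distance = |a·x₀ + b·y₀ + c·z₀ - d| / √(a² + b² + c²)
  = |1·(-4) + 1·(-1) + 0·(-1) - 3| / √(1² + 1² + 0²)
  = |-4 - 1 + 0 - 3| / √(1 + 1 + 0)
  = |-8| / √2
  = 8 / 1.414
  ≈ 5.657

5.657


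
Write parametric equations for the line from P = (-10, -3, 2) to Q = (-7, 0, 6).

Direction vector d = Q - P = (-7 + 10, 0 + 3, 6 - 2) = (3, 3, 4)
Parametric form r = P + t·d:
x = -10 + 3t, y = -3 + 3t, z = 2 + 4t

x = -10 + 3t, y = -3 + 3t, z = 2 + 4t


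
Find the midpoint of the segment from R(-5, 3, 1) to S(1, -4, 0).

M = ((x₁+x₂)/2, (y₁+y₂)/2, (z₁+z₂)/2)
  = ((-5 + 1)/2, (3 - 4)/2, (1 + 0)/2)
  = (-4/2, -1/2, 1/2)
  = (-2, -0.5, 0.5)

(-2, -0.5, 0.5)


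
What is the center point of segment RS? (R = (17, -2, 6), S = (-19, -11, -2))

M = ((x₁+x₂)/2, (y₁+y₂)/2, (z₁+z₂)/2)
  = ((17 - 19)/2, (-2 - 11)/2, (6 - 2)/2)
  = (-2/2, -13/2, 4/2)
  = (-1, -6.5, 2)

(-1, -6.5, 2)


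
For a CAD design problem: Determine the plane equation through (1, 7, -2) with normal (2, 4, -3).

The plane through P with normal n = (a, b, c) satisfies n·(r - P) = 0,
i.e. ax + by + cz = a·x₀ + b·y₀ + c·z₀.
d = 2·1 + 4·7 + (-3)·(-2)
  = 2 + 28 + 6
  = 36
Equation: 2x + 4y - 3z = 36

2x + 4y - 3z = 36


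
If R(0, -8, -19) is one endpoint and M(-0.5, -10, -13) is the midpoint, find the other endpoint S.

S = 2M - R
  = (2·(-0.5) - 0, 2·(-10) - (-8), 2·(-13) - (-19))
  = (-1 + 0, -20 + 8, -26 + 19)
  = (-1, -12, -7)

(-1, -12, -7)


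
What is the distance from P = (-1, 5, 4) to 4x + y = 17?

distance = |a·x₀ + b·y₀ + c·z₀ - d| / √(a² + b² + c²)
  = |4·(-1) + 1·5 + 0·4 - 17| / √(4² + 1² + 0²)
  = |-4 + 5 + 0 - 17| / √(16 + 1 + 0)
  = |-16| / √17
  = 16 / 4.123
  ≈ 3.881

3.881


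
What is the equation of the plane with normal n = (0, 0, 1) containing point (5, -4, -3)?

The plane through P with normal n = (a, b, c) satisfies n·(r - P) = 0,
i.e. ax + by + cz = a·x₀ + b·y₀ + c·z₀.
d = 0·5 + 0·(-4) + 1·(-3)
  = 0 + 0 - 3
  = -3
Equation: z = -3

z = -3


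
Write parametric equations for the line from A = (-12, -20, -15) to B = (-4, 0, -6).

Direction vector d = B - A = (-4 + 12, 0 + 20, -6 + 15) = (8, 20, 9)
Parametric form r = A + t·d:
x = -12 + 8t, y = -20 + 20t, z = -15 + 9t

x = -12 + 8t, y = -20 + 20t, z = -15 + 9t


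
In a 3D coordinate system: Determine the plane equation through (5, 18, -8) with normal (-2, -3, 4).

The plane through P with normal n = (a, b, c) satisfies n·(r - P) = 0,
i.e. ax + by + cz = a·x₀ + b·y₀ + c·z₀.
d = (-2)·5 + (-3)·18 + 4·(-8)
  = -10 - 54 - 32
  = -96
Equation: -2x - 3y + 4z = -96

-2x - 3y + 4z = -96


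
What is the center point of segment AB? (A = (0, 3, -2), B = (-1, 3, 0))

M = ((x₁+x₂)/2, (y₁+y₂)/2, (z₁+z₂)/2)
  = ((0 - 1)/2, (3 + 3)/2, (-2 + 0)/2)
  = (-1/2, 6/2, -2/2)
  = (-0.5, 3, -1)

(-0.5, 3, -1)


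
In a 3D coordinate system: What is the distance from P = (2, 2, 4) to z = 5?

distance = |a·x₀ + b·y₀ + c·z₀ - d| / √(a² + b² + c²)
  = |0·2 + 0·2 + 1·4 - 5| / √(0² + 0² + 1²)
  = |0 + 0 + 4 - 5| / √(0 + 0 + 1)
  = |-1| / √1
  = 1 / 1
  ≈ 1

1


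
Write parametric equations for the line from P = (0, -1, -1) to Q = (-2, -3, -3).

Direction vector d = Q - P = (-2 + 0, -3 + 1, -3 + 1) = (-2, -2, -2)
Parametric form r = P + t·d:
x = 0 - 2t, y = -1 - 2t, z = -1 - 2t

x = 0 - 2t, y = -1 - 2t, z = -1 - 2t


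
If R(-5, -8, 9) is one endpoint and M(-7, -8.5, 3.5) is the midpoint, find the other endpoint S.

S = 2M - R
  = (2·(-7) - (-5), 2·(-8.5) - (-8), 2·3.5 - 9)
  = (-14 + 5, -17 + 8, 7 - 9)
  = (-9, -9, -2)

(-9, -9, -2)


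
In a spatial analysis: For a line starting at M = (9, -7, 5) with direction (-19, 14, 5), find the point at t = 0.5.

P(t) = M + t·d
  = (9 + (-19)·0.5, -7 + 14·0.5, 5 + 5·0.5)
  = (9 - 9.5, -7 + 7, 5 + 2.5)
  = (-0.5, 0, 7.5)

(-0.5, 0, 7.5)


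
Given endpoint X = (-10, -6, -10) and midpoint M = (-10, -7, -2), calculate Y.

Y = 2M - X
  = (2·(-10) - (-10), 2·(-7) - (-6), 2·(-2) - (-10))
  = (-20 + 10, -14 + 6, -4 + 10)
  = (-10, -8, 6)

(-10, -8, 6)


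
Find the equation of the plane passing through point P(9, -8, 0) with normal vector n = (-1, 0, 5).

The plane through P with normal n = (a, b, c) satisfies n·(r - P) = 0,
i.e. ax + by + cz = a·x₀ + b·y₀ + c·z₀.
d = (-1)·9 + 0·(-8) + 5·0
  = -9 + 0 + 0
  = -9
Equation: -x + 5z = -9

-x + 5z = -9


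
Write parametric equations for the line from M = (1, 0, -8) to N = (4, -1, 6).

Direction vector d = N - M = (4 - 1, -1 + 0, 6 + 8) = (3, -1, 14)
Parametric form r = M + t·d:
x = 1 + 3t, y = 0 - t, z = -8 + 14t

x = 1 + 3t, y = 0 - t, z = -8 + 14t


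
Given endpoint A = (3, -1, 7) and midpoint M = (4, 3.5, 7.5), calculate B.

B = 2M - A
  = (2·4 - 3, 2·3.5 - (-1), 2·7.5 - 7)
  = (8 - 3, 7 + 1, 15 - 7)
  = (5, 8, 8)

(5, 8, 8)


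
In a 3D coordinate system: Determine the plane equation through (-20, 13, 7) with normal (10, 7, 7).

The plane through P with normal n = (a, b, c) satisfies n·(r - P) = 0,
i.e. ax + by + cz = a·x₀ + b·y₀ + c·z₀.
d = 10·(-20) + 7·13 + 7·7
  = -200 + 91 + 49
  = -60
Equation: 10x + 7y + 7z = -60

10x + 7y + 7z = -60


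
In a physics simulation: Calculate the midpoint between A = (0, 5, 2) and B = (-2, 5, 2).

M = ((x₁+x₂)/2, (y₁+y₂)/2, (z₁+z₂)/2)
  = ((0 - 2)/2, (5 + 5)/2, (2 + 2)/2)
  = (-2/2, 10/2, 4/2)
  = (-1, 5, 2)

(-1, 5, 2)


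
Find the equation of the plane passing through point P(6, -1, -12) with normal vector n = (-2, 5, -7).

The plane through P with normal n = (a, b, c) satisfies n·(r - P) = 0,
i.e. ax + by + cz = a·x₀ + b·y₀ + c·z₀.
d = (-2)·6 + 5·(-1) + (-7)·(-12)
  = -12 - 5 + 84
  = 67
Equation: -2x + 5y - 7z = 67

-2x + 5y - 7z = 67


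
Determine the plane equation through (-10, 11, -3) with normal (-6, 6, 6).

The plane through P with normal n = (a, b, c) satisfies n·(r - P) = 0,
i.e. ax + by + cz = a·x₀ + b·y₀ + c·z₀.
d = (-6)·(-10) + 6·11 + 6·(-3)
  = 60 + 66 - 18
  = 108
Equation: -6x + 6y + 6z = 108

-6x + 6y + 6z = 108


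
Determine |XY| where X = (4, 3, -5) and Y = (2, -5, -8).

d = √[(x₂-x₁)² + (y₂-y₁)² + (z₂-z₁)²]
  = √[(-2)² + (-8)² + (-3)²]
  = √[4 + 64 + 9]
  = √77
  ≈ 8.775

8.775


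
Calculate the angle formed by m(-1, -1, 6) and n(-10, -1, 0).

m·n = (-1)·(-10) + (-1)·(-1) + 6·0 = 10 + 1 + 0 = 11
|m| = √((-1)² + (-1)² + 6²) = √38 ≈ 6.164
|n| = √((-10)² + (-1)² + 0²) = √101 ≈ 10.05
cos θ = (m·n)/(|m||n|) = 11/(6.164·10.05) ≈ 0.1776
θ = arccos(0.1776) ≈ 79.77°

79.77°


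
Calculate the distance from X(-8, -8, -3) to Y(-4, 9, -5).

d = √[(x₂-x₁)² + (y₂-y₁)² + (z₂-z₁)²]
  = √[4² + 17² + (-2)²]
  = √[16 + 289 + 4]
  = √309
  ≈ 17.58

17.58


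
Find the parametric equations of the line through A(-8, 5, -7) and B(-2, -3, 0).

Direction vector d = B - A = (-2 + 8, -3 - 5, 0 + 7) = (6, -8, 7)
Parametric form r = A + t·d:
x = -8 + 6t, y = 5 - 8t, z = -7 + 7t

x = -8 + 6t, y = 5 - 8t, z = -7 + 7t


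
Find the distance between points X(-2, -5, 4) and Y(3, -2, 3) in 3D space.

d = √[(x₂-x₁)² + (y₂-y₁)² + (z₂-z₁)²]
  = √[5² + 3² + (-1)²]
  = √[25 + 9 + 1]
  = √35
  ≈ 5.916

5.916


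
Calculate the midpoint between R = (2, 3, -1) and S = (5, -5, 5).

M = ((x₁+x₂)/2, (y₁+y₂)/2, (z₁+z₂)/2)
  = ((2 + 5)/2, (3 - 5)/2, (-1 + 5)/2)
  = (7/2, -2/2, 4/2)
  = (3.5, -1, 2)

(3.5, -1, 2)


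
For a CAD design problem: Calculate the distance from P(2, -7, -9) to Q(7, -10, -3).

d = √[(x₂-x₁)² + (y₂-y₁)² + (z₂-z₁)²]
  = √[5² + (-3)² + 6²]
  = √[25 + 9 + 36]
  = √70
  ≈ 8.367

8.367


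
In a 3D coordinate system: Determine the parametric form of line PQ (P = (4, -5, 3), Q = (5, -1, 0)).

Direction vector d = Q - P = (5 - 4, -1 + 5, 0 - 3) = (1, 4, -3)
Parametric form r = P + t·d:
x = 4 + t, y = -5 + 4t, z = 3 - 3t

x = 4 + t, y = -5 + 4t, z = 3 - 3t


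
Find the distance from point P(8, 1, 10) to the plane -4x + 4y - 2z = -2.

distance = |a·x₀ + b·y₀ + c·z₀ - d| / √(a² + b² + c²)
  = |(-4)·8 + 4·1 + (-2)·10 - (-2)| / √((-4)² + 4² + (-2)²)
  = |-32 + 4 - 20 + 2| / √(16 + 16 + 4)
  = |-46| / √36
  = 46 / 6
  ≈ 7.667

7.667


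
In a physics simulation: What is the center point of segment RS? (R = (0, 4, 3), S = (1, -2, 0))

M = ((x₁+x₂)/2, (y₁+y₂)/2, (z₁+z₂)/2)
  = ((0 + 1)/2, (4 - 2)/2, (3 + 0)/2)
  = (1/2, 2/2, 3/2)
  = (0.5, 1, 1.5)

(0.5, 1, 1.5)


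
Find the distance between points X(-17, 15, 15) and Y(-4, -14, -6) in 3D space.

d = √[(x₂-x₁)² + (y₂-y₁)² + (z₂-z₁)²]
  = √[13² + (-29)² + (-21)²]
  = √[169 + 841 + 441]
  = √1451
  ≈ 38.09

38.09


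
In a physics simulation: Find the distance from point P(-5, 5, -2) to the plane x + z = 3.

distance = |a·x₀ + b·y₀ + c·z₀ - d| / √(a² + b² + c²)
  = |1·(-5) + 0·5 + 1·(-2) - 3| / √(1² + 0² + 1²)
  = |-5 + 0 - 2 - 3| / √(1 + 0 + 1)
  = |-10| / √2
  = 10 / 1.414
  ≈ 7.071

7.071


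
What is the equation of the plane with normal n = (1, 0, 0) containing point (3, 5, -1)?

The plane through P with normal n = (a, b, c) satisfies n·(r - P) = 0,
i.e. ax + by + cz = a·x₀ + b·y₀ + c·z₀.
d = 1·3 + 0·5 + 0·(-1)
  = 3 + 0 + 0
  = 3
Equation: x = 3

x = 3


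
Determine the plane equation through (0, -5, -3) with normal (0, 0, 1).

The plane through P with normal n = (a, b, c) satisfies n·(r - P) = 0,
i.e. ax + by + cz = a·x₀ + b·y₀ + c·z₀.
d = 0·0 + 0·(-5) + 1·(-3)
  = 0 + 0 - 3
  = -3
Equation: z = -3

z = -3


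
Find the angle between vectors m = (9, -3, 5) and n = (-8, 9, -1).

m·n = 9·(-8) + (-3)·9 + 5·(-1) = -72 - 27 - 5 = -104
|m| = √(9² + (-3)² + 5²) = √115 ≈ 10.72
|n| = √((-8)² + 9² + (-1)²) = √146 ≈ 12.08
cos θ = (m·n)/(|m||n|) = -104/(10.72·12.08) ≈ -0.8026
θ = arccos(-0.8026) ≈ 143.4°

143.4°


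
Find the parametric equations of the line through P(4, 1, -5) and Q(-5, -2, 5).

Direction vector d = Q - P = (-5 - 4, -2 - 1, 5 + 5) = (-9, -3, 10)
Parametric form r = P + t·d:
x = 4 - 9t, y = 1 - 3t, z = -5 + 10t

x = 4 - 9t, y = 1 - 3t, z = -5 + 10t


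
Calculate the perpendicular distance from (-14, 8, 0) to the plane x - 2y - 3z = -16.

distance = |a·x₀ + b·y₀ + c·z₀ - d| / √(a² + b² + c²)
  = |1·(-14) + (-2)·8 + (-3)·0 - (-16)| / √(1² + (-2)² + (-3)²)
  = |-14 - 16 + 0 + 16| / √(1 + 4 + 9)
  = |-14| / √14
  = 14 / 3.742
  ≈ 3.742

3.742


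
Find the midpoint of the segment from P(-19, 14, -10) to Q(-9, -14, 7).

M = ((x₁+x₂)/2, (y₁+y₂)/2, (z₁+z₂)/2)
  = ((-19 - 9)/2, (14 - 14)/2, (-10 + 7)/2)
  = (-28/2, 0/2, -3/2)
  = (-14, 0, -1.5)

(-14, 0, -1.5)


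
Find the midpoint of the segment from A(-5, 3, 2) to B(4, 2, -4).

M = ((x₁+x₂)/2, (y₁+y₂)/2, (z₁+z₂)/2)
  = ((-5 + 4)/2, (3 + 2)/2, (2 - 4)/2)
  = (-1/2, 5/2, -2/2)
  = (-0.5, 2.5, -1)

(-0.5, 2.5, -1)


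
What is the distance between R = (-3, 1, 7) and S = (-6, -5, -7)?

d = √[(x₂-x₁)² + (y₂-y₁)² + (z₂-z₁)²]
  = √[(-3)² + (-6)² + (-14)²]
  = √[9 + 36 + 196]
  = √241
  ≈ 15.52

15.52


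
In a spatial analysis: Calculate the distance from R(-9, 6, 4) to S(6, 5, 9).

d = √[(x₂-x₁)² + (y₂-y₁)² + (z₂-z₁)²]
  = √[15² + (-1)² + 5²]
  = √[225 + 1 + 25]
  = √251
  ≈ 15.84

15.84


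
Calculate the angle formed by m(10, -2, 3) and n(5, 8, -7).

m·n = 10·5 + (-2)·8 + 3·(-7) = 50 - 16 - 21 = 13
|m| = √(10² + (-2)² + 3²) = √113 ≈ 10.63
|n| = √(5² + 8² + (-7)²) = √138 ≈ 11.75
cos θ = (m·n)/(|m||n|) = 13/(10.63·11.75) ≈ 0.1041
θ = arccos(0.1041) ≈ 84.02°

84.02°


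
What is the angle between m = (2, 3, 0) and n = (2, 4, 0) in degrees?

m·n = 2·2 + 3·4 + 0·0 = 4 + 12 + 0 = 16
|m| = √(2² + 3² + 0²) = √13 ≈ 3.606
|n| = √(2² + 4² + 0²) = √20 ≈ 4.472
cos θ = (m·n)/(|m||n|) = 16/(3.606·4.472) ≈ 0.9923
θ = arccos(0.9923) ≈ 7.125°

7.125°


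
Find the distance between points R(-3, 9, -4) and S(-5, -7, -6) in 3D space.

d = √[(x₂-x₁)² + (y₂-y₁)² + (z₂-z₁)²]
  = √[(-2)² + (-16)² + (-2)²]
  = √[4 + 256 + 4]
  = √264
  ≈ 16.25

16.25


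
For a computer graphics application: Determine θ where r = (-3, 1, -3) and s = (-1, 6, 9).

r·s = (-3)·(-1) + 1·6 + (-3)·9 = 3 + 6 - 27 = -18
|r| = √((-3)² + 1² + (-3)²) = √19 ≈ 4.359
|s| = √((-1)² + 6² + 9²) = √118 ≈ 10.86
cos θ = (r·s)/(|r||s|) = -18/(4.359·10.86) ≈ -0.3801
θ = arccos(-0.3801) ≈ 112.3°

112.3°


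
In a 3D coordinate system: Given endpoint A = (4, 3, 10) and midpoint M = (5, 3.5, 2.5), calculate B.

B = 2M - A
  = (2·5 - 4, 2·3.5 - 3, 2·2.5 - 10)
  = (10 - 4, 7 - 3, 5 - 10)
  = (6, 4, -5)

(6, 4, -5)


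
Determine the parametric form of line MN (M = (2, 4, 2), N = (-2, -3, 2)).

Direction vector d = N - M = (-2 - 2, -3 - 4, 2 - 2) = (-4, -7, 0)
Parametric form r = M + t·d:
x = 2 - 4t, y = 4 - 7t, z = 2

x = 2 - 4t, y = 4 - 7t, z = 2


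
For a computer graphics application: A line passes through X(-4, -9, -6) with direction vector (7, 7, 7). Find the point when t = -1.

P(t) = X + t·d
  = (-4 + 7·(-1), -9 + 7·(-1), -6 + 7·(-1))
  = (-4 - 7, -9 - 7, -6 - 7)
  = (-11, -16, -13)

(-11, -16, -13)
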